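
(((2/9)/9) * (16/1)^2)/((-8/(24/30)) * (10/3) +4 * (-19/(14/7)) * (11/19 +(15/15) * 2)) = -256/5319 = -0.05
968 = 968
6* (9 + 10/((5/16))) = 246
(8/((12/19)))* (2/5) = 5.07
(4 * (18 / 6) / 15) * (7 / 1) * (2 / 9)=1.24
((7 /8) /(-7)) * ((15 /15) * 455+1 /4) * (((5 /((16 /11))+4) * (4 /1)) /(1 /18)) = -1950291 /64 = -30473.30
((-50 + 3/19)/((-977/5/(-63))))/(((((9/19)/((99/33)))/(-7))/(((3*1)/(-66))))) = -696045/21494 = -32.38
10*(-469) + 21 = -4669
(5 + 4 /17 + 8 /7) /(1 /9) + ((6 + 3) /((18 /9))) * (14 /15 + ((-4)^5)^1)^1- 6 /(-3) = -2703916 /595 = -4544.40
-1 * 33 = -33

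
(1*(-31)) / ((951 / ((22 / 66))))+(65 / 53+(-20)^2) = 60667402 / 151209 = 401.22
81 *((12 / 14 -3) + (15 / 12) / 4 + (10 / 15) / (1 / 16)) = 80163 / 112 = 715.74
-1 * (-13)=13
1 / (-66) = -1 / 66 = -0.02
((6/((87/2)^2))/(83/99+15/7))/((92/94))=21714/19981319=0.00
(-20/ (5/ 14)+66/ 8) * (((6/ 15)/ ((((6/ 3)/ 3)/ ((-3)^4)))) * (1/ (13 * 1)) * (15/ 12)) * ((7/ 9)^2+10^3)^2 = -1254667616591/ 5616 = -223409475.89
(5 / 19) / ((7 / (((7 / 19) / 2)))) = 5 / 722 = 0.01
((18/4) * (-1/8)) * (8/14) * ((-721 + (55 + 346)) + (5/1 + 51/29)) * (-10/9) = -22710/203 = -111.87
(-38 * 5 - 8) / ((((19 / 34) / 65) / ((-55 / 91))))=1851300 / 133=13919.55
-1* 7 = -7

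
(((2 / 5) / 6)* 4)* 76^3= 1755904 / 15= 117060.27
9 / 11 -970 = -10661 / 11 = -969.18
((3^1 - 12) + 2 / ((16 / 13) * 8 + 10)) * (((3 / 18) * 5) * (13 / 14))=-2665 / 387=-6.89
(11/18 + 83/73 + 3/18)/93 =0.02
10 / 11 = 0.91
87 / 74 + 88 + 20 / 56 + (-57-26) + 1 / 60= 101779 / 15540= 6.55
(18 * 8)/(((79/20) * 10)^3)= 1152/493039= 0.00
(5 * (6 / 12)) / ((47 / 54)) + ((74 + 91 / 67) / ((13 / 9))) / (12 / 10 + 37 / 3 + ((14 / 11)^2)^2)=886271948460 / 145259336131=6.10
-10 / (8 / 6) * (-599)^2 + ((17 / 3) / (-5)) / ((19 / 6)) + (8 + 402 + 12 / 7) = -3578492871 / 1330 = -2690596.14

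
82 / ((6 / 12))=164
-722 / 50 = -361 / 25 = -14.44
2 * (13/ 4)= 13/ 2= 6.50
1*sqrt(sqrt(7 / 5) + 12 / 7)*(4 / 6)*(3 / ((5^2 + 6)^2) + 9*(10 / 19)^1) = 57698*sqrt(245*sqrt(35) + 2100) / 639065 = 5.38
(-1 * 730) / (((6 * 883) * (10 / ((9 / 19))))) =-219 / 33554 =-0.01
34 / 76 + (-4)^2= 625 / 38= 16.45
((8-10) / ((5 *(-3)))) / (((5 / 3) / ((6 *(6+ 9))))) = 7.20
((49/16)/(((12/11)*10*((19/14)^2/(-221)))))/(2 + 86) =-530621/1386240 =-0.38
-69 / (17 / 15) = -1035 / 17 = -60.88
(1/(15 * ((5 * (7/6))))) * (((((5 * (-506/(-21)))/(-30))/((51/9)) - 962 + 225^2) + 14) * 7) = 35468872/8925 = 3974.10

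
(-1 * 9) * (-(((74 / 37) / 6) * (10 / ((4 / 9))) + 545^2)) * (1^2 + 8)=24059632.50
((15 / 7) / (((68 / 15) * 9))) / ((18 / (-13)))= -325 / 8568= -0.04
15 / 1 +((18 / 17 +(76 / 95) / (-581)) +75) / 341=15.22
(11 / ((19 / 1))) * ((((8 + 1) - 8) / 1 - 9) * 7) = -616 / 19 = -32.42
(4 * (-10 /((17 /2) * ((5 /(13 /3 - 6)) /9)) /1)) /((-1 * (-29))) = 0.49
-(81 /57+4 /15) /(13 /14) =-518 /285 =-1.82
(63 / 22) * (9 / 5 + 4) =1827 / 110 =16.61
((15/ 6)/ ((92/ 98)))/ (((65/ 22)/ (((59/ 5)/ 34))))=31801/ 101660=0.31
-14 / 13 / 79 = -14 / 1027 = -0.01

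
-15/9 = -5/3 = -1.67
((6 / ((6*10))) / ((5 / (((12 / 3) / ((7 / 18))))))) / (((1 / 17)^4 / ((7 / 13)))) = 3006756 / 325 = 9251.56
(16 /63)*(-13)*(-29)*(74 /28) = 111592 /441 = 253.04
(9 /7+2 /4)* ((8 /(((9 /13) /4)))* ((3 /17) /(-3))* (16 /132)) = -20800 /35343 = -0.59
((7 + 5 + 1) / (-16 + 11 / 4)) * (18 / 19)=-936 / 1007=-0.93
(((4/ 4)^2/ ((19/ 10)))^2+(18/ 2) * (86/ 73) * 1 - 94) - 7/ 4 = -8946343/ 105412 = -84.87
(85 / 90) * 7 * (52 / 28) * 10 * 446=492830 / 9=54758.89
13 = 13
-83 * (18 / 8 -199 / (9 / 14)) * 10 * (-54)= -13773435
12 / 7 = 1.71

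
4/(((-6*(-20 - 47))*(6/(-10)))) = -10/603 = -0.02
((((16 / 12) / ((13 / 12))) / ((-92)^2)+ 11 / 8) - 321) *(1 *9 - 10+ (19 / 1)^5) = -21770449117569 / 27508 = -791422463.20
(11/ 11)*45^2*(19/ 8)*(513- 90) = 2034365.62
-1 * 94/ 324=-47/ 162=-0.29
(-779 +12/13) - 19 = -10362/13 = -797.08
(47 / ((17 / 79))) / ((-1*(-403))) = 3713 / 6851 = 0.54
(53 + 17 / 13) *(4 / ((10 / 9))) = 12708 / 65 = 195.51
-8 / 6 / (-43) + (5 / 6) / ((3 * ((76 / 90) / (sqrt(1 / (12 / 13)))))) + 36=25 * sqrt(39) / 456 + 4648 / 129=36.37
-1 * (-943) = 943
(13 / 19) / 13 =0.05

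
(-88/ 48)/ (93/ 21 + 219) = -77/ 9384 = -0.01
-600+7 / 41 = -24593 / 41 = -599.83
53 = 53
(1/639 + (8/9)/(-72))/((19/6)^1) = -124/36423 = -0.00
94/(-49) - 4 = -290/49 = -5.92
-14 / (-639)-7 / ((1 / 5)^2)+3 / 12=-174.73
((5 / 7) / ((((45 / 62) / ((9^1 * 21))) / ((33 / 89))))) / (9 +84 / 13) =4.46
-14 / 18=-7 / 9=-0.78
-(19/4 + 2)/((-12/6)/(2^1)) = 27/4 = 6.75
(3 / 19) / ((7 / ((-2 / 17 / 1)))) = -6 / 2261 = -0.00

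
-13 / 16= -0.81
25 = 25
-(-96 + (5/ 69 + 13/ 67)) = 442576/ 4623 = 95.73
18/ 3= 6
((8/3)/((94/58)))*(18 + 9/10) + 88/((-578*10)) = 2110978/67915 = 31.08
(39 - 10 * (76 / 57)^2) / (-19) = -191 / 171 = -1.12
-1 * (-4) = 4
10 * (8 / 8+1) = 20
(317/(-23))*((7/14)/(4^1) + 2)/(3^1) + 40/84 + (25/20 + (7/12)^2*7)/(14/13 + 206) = -578487577/62411328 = -9.27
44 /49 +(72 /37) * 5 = 10.63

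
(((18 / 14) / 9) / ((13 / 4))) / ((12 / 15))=5 / 91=0.05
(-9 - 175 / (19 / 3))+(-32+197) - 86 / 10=11378 / 95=119.77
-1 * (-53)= 53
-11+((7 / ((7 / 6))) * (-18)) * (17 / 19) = -2045 / 19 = -107.63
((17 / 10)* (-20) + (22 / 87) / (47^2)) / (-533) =6534200 / 102433539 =0.06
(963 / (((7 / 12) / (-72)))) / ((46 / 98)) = -5824224 / 23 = -253227.13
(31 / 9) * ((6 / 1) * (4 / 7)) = 248 / 21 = 11.81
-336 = -336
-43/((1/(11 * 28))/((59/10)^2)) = -11525591/25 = -461023.64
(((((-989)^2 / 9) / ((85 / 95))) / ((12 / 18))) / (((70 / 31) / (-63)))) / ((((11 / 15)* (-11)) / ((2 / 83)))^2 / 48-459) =-3733213983120 / 1377561833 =-2710.02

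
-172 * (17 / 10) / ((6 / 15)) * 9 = -6579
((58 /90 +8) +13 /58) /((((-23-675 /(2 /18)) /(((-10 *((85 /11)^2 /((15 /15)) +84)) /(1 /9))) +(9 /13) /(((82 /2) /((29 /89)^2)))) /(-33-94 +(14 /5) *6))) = -32287182044922961 /15635015429420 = -2065.06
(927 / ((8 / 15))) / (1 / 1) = 13905 / 8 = 1738.12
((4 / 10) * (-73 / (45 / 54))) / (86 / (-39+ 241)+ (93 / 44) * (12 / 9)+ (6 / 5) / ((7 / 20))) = -5.25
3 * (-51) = -153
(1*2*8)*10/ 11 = 160/ 11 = 14.55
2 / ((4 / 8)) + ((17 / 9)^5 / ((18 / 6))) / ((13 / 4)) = 14891072 / 2302911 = 6.47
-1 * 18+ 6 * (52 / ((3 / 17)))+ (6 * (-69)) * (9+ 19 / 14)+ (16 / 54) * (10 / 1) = -479095 / 189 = -2534.89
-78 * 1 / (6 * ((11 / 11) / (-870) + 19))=-11310 / 16529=-0.68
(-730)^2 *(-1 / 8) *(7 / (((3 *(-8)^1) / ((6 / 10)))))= 186515 / 16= 11657.19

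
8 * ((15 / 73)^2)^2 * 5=2025000 / 28398241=0.07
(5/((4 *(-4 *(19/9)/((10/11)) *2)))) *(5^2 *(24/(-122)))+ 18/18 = 67871/50996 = 1.33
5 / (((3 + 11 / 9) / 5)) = 225 / 38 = 5.92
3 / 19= 0.16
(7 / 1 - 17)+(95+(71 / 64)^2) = 353201 / 4096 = 86.23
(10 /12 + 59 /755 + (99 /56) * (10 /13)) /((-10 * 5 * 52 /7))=-0.01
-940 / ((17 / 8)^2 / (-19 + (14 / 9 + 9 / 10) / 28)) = 71679136 / 18207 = 3936.90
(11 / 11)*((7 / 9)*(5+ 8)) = 91 / 9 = 10.11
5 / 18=0.28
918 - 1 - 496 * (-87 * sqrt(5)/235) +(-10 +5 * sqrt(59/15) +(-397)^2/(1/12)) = sqrt(885)/3 +43152 * sqrt(5)/235 +1892215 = 1892635.52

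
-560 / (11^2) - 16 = -2496 / 121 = -20.63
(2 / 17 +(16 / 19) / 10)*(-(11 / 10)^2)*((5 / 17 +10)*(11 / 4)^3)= -183759191 / 3514240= -52.29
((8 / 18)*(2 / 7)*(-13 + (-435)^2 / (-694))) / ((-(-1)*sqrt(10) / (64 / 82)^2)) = -58001408*sqrt(10) / 26248815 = -6.99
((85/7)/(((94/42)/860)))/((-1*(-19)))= 219300/893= 245.58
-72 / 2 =-36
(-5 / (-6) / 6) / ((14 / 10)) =25 / 252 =0.10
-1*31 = -31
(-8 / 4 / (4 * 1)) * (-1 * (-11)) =-11 / 2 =-5.50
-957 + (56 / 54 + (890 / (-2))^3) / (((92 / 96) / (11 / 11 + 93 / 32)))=-297409585771 / 828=-359190320.98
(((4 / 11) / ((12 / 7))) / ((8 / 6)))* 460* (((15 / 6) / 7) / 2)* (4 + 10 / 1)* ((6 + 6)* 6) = 13172.73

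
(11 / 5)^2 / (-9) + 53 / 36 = 841 / 900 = 0.93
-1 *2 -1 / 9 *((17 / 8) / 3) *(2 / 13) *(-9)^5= 37075 / 52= 712.98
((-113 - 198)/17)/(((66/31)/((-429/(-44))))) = -125333/1496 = -83.78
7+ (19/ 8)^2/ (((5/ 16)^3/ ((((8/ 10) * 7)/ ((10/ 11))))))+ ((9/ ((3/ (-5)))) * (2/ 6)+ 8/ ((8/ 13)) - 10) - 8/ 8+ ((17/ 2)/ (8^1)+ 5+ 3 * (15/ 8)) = 57712631/ 50000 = 1154.25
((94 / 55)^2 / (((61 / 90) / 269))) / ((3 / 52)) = 741587808 / 36905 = 20094.51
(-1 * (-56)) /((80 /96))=336 /5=67.20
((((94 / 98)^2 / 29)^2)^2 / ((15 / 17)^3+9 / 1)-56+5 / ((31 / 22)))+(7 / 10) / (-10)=-45533846996997536852303647171 / 866954470182772497077827800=-52.52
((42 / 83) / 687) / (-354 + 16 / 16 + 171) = -1 / 247091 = -0.00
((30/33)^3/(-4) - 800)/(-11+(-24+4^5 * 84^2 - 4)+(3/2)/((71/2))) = -2224075/20082310347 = -0.00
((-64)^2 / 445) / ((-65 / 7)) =-28672 / 28925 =-0.99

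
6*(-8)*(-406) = 19488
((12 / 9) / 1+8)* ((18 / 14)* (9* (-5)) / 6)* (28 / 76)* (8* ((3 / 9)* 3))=-265.26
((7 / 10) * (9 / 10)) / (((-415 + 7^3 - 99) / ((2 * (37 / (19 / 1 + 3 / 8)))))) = -1036 / 73625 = -0.01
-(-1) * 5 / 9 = 5 / 9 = 0.56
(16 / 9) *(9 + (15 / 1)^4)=90016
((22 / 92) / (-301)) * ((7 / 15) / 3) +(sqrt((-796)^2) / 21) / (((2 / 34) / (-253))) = -101578093397 / 623070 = -163028.38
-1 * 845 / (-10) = 84.50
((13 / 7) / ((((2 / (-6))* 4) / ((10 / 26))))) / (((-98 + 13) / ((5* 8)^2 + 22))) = 2433 / 238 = 10.22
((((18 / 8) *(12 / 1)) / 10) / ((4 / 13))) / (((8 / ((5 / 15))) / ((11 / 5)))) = 1287 / 1600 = 0.80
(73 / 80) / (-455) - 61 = -2220473 / 36400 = -61.00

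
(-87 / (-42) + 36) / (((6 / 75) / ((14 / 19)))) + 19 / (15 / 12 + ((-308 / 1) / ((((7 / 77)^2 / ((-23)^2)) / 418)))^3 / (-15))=29828494269833969126401040326111495 / 85064373902716009516190584044322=350.66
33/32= 1.03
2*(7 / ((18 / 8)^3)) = 896 / 729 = 1.23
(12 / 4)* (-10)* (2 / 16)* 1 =-15 / 4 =-3.75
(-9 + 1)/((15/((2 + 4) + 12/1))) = -48/5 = -9.60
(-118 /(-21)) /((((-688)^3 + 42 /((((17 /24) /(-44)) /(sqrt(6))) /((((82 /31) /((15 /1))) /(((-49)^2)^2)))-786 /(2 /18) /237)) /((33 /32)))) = -74307750987158042925285512872987 /4176117962379188838911271756915277825408 + 83245662827403394395 * sqrt(6) /19090824970876291835022956603041270059008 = -0.00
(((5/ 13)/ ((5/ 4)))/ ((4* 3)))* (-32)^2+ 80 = 4144/ 39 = 106.26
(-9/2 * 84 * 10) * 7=-26460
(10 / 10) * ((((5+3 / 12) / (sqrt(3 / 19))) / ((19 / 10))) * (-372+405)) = 1155 * sqrt(57) / 38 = 229.48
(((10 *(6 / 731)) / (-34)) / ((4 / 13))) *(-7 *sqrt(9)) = 4095 / 24854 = 0.16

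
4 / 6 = 2 / 3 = 0.67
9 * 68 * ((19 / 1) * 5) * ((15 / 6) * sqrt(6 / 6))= 145350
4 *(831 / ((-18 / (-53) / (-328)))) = -9630736 / 3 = -3210245.33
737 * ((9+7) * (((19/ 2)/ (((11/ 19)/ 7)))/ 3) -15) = 1321307/ 3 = 440435.67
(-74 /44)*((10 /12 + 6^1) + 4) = -2405 /132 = -18.22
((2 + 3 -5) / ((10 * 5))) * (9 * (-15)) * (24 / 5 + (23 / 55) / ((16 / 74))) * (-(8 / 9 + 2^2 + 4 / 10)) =0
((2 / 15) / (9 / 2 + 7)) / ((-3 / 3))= -4 / 345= -0.01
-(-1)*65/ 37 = 65/ 37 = 1.76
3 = 3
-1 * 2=-2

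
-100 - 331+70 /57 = -24497 /57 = -429.77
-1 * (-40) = 40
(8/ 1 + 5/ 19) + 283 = 5534/ 19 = 291.26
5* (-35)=-175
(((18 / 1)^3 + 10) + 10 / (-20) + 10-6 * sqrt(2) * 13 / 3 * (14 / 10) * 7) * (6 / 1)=35109-7644 * sqrt(2) / 5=32946.95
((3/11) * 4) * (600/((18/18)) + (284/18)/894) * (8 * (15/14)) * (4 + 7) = 193109680/3129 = 61716.10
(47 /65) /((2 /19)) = 893 /130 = 6.87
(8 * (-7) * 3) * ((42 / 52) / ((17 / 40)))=-70560 / 221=-319.28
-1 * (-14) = 14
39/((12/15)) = 195/4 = 48.75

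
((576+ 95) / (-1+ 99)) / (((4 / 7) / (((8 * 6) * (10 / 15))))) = 2684 / 7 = 383.43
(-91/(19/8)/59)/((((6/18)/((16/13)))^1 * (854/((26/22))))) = -2496/752191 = -0.00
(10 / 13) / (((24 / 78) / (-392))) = -980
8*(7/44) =14/11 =1.27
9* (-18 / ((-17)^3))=162 / 4913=0.03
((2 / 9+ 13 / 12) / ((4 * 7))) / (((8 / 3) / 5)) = 235 / 2688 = 0.09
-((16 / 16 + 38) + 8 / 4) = -41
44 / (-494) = -22 / 247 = -0.09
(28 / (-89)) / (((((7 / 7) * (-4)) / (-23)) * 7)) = -23 / 89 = -0.26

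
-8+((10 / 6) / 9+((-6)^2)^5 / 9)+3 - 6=181398236 / 27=6718453.19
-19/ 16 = -1.19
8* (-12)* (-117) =11232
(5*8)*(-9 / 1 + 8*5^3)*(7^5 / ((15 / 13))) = 1732196648 / 3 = 577398882.67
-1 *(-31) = 31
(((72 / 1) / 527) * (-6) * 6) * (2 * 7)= -36288 / 527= -68.86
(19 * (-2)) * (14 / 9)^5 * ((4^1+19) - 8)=-5191.62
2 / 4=1 / 2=0.50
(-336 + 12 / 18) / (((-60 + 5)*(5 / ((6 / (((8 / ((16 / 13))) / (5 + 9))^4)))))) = 1236687872 / 7854275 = 157.45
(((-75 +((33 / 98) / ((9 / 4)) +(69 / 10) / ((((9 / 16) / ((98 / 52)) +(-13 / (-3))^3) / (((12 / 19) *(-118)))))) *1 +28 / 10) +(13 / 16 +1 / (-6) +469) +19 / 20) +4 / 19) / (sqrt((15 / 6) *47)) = 75798734847299 *sqrt(470) / 45387368317200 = 36.21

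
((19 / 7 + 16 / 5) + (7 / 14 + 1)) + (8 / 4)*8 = 1639 / 70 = 23.41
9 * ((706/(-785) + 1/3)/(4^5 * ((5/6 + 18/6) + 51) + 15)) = -11997/132267005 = -0.00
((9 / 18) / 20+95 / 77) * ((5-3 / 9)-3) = 3877 / 1848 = 2.10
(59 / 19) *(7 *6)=2478 / 19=130.42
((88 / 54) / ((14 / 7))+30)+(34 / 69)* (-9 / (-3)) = 20054 / 621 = 32.29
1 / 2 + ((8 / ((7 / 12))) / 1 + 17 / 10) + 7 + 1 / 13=10461 / 455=22.99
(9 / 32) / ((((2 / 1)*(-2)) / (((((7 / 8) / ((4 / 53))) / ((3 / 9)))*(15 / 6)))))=-50085 / 8192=-6.11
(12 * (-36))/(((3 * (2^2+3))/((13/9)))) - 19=-341/7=-48.71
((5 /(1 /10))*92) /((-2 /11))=-25300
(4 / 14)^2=0.08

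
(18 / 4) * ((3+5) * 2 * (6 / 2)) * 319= 68904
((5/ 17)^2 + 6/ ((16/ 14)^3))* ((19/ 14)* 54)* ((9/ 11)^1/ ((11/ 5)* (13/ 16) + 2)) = 2337594795/ 35960848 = 65.00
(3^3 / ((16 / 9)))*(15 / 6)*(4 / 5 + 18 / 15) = 1215 / 16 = 75.94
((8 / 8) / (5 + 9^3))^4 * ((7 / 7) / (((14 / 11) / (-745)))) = -0.00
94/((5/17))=1598/5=319.60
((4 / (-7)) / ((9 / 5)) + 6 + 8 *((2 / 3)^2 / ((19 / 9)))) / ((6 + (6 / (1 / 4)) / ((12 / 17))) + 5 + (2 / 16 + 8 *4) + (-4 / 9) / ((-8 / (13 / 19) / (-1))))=70544 / 738185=0.10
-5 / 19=-0.26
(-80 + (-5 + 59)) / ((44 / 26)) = -169 / 11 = -15.36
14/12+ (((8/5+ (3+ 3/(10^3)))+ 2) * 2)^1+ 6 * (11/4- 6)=-7691/1500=-5.13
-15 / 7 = -2.14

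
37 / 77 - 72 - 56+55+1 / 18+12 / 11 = -71.37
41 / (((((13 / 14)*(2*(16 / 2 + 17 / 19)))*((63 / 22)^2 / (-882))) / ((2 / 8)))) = -66.74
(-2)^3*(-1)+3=11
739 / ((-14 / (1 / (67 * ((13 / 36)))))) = -13302 / 6097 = -2.18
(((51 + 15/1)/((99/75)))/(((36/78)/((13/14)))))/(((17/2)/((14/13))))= 650/51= 12.75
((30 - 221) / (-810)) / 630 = 191 / 510300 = 0.00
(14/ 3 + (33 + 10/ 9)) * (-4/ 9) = -1396/ 81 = -17.23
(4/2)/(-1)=-2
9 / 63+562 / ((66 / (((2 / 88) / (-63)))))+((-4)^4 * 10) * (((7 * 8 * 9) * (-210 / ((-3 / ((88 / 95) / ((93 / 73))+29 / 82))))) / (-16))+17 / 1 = -13476762748459309 / 2209053924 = -6100694.33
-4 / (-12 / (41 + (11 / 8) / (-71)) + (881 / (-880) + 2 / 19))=518921920 / 154209901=3.37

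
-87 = -87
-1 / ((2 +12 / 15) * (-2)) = 5 / 28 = 0.18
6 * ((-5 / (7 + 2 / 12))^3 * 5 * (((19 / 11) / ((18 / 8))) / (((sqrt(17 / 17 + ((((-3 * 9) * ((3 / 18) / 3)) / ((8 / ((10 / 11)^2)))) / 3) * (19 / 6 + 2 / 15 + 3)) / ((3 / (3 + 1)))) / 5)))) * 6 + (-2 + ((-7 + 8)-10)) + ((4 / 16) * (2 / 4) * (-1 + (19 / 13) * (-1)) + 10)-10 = -307800000 * sqrt(1306) / 51918071-147 / 13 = -225.56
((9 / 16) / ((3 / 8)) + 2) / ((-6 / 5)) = -35 / 12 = -2.92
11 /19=0.58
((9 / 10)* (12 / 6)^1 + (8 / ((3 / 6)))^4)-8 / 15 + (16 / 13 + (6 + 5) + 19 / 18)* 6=4265104 / 65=65616.98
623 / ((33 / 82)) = 51086 / 33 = 1548.06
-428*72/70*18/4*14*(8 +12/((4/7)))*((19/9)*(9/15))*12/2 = -6112661.76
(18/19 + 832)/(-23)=-15826/437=-36.22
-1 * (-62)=62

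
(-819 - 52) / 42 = -871 / 42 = -20.74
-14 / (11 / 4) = -5.09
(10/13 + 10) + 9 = 257/13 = 19.77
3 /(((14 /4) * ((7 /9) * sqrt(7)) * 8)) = 27 * sqrt(7) /1372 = 0.05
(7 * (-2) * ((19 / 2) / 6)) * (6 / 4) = -133 / 4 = -33.25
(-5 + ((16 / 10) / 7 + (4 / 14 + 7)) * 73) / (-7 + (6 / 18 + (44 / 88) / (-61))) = -6962784 / 85505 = -81.43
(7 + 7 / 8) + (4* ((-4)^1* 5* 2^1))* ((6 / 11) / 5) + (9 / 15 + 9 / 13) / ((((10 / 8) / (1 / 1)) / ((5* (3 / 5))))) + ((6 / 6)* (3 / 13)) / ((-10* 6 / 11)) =-186481 / 28600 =-6.52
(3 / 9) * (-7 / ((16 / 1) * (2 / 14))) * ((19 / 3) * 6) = -931 / 24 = -38.79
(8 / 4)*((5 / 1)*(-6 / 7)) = -60 / 7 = -8.57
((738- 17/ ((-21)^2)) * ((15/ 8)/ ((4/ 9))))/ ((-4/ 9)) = -43934535/ 6272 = -7004.87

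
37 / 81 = 0.46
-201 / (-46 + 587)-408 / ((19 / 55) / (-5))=60696381 / 10279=5904.89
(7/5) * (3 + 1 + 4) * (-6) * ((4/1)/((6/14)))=-3136/5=-627.20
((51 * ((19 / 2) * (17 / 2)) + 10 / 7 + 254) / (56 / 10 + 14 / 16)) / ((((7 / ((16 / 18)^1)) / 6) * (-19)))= -6531360 / 241129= -27.09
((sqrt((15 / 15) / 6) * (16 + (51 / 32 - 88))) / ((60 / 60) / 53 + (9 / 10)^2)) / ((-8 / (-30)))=-14926125 * sqrt(6) / 281152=-130.04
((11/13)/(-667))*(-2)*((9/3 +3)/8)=33/17342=0.00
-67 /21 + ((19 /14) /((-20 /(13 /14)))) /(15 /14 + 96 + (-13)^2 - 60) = -7732541 /2423400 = -3.19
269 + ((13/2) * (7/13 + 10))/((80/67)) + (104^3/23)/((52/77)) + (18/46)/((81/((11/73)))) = 175883682749/2417760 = 72746.54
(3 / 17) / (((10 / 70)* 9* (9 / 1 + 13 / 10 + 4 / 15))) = 70 / 5389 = 0.01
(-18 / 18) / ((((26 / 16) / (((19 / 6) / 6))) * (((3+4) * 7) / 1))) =-38 / 5733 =-0.01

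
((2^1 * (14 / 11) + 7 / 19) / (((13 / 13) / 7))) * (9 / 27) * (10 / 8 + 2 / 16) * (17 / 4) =24157 / 608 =39.73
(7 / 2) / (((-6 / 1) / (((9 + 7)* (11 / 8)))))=-12.83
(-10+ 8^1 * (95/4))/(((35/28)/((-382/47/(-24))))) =2292/47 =48.77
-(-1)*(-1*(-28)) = 28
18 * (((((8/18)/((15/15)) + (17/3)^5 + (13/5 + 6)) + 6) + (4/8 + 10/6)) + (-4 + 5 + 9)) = 14264693/135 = 105664.39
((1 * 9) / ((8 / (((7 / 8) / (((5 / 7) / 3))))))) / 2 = 2.07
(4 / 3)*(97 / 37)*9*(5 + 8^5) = 38147772 / 37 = 1031020.86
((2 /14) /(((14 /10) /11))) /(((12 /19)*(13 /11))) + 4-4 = 11495 /7644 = 1.50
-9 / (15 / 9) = -27 / 5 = -5.40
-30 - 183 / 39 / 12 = -4741 / 156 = -30.39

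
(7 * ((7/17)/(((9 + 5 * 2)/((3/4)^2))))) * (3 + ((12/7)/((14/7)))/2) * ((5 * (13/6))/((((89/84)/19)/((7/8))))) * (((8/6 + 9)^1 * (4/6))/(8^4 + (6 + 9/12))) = 0.08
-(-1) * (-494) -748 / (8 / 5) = -1923 / 2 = -961.50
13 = 13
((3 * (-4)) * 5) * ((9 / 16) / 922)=-135 / 3688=-0.04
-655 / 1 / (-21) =655 / 21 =31.19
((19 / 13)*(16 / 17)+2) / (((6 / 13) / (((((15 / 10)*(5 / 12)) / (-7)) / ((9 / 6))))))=-1865 / 4284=-0.44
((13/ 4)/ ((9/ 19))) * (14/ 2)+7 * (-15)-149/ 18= -65.25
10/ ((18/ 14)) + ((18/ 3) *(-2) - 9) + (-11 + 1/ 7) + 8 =-16.08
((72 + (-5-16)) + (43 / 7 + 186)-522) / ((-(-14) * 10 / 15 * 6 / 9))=-2196 / 49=-44.82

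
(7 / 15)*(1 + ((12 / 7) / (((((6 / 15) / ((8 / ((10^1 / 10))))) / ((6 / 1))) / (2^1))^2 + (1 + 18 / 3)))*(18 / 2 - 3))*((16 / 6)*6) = 111513712 / 6048015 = 18.44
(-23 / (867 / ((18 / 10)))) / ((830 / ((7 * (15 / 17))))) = -1449 / 4077790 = -0.00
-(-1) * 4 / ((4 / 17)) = 17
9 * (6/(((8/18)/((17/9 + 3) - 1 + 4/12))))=513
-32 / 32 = -1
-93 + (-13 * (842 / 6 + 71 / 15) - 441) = -2419.87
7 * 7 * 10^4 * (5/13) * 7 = 17150000/13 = 1319230.77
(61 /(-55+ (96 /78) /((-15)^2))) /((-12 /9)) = 535275 /643436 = 0.83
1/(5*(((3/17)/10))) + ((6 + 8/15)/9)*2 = 1726/135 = 12.79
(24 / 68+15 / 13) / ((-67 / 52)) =-1332 / 1139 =-1.17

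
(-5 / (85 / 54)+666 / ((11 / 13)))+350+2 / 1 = 212416 / 187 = 1135.91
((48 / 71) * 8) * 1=384 / 71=5.41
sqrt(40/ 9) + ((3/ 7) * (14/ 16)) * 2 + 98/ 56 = 4.61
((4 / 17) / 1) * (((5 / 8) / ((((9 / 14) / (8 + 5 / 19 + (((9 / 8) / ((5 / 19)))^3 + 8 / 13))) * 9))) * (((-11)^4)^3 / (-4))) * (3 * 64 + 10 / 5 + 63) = -2588525517047596986094081 / 5804697600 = -445936325270001.49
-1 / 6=-0.17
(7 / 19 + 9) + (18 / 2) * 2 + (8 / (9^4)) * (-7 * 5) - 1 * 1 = 3281741 / 124659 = 26.33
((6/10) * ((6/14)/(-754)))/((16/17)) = -153/422240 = -0.00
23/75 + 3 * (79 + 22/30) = 17963/75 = 239.51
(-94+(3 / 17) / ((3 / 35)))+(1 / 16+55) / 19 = -460175 / 5168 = -89.04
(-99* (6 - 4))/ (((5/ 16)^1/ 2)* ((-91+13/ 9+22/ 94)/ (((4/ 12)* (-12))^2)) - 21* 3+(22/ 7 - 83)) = 300174336/ 217898405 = 1.38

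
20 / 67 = 0.30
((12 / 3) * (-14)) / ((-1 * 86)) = 28 / 43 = 0.65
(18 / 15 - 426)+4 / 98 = -104066 / 245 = -424.76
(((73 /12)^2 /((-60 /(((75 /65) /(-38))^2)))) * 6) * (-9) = 239805 /7809152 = 0.03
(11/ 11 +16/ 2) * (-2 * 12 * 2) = -432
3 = 3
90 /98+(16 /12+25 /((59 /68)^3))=1223518049 /30190713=40.53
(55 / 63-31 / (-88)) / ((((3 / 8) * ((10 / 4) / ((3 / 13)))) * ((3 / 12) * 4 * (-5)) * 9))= -13586 / 2027025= -0.01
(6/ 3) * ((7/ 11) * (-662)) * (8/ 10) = -37072/ 55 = -674.04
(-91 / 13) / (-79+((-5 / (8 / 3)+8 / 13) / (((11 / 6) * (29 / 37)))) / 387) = 14978964 / 169053155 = 0.09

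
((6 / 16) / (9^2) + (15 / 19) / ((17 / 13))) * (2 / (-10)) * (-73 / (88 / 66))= 3098339 / 465120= 6.66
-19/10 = -1.90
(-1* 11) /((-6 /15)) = 55 /2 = 27.50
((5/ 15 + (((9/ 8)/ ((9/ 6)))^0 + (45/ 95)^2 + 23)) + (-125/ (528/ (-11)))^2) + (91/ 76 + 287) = 265772785/ 831744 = 319.54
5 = 5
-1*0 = 0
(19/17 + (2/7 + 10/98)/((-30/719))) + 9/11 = -2022467/274890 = -7.36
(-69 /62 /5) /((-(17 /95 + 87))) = 1311 /513484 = 0.00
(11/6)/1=11/6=1.83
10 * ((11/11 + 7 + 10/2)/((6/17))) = 368.33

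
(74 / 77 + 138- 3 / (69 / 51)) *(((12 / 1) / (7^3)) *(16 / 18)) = 7749536 / 1822359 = 4.25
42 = 42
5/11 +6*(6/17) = 481/187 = 2.57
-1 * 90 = -90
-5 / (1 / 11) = -55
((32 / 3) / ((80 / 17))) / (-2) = -17 / 15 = -1.13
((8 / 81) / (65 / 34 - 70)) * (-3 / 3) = 272 / 187515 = 0.00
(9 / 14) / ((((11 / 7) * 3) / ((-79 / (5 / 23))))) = -5451 / 110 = -49.55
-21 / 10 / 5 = -21 / 50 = -0.42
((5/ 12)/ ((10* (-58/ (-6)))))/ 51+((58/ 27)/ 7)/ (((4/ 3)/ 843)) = 16069835/ 82824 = 194.02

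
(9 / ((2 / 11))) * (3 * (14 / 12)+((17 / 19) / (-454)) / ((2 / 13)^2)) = 11671209 / 69008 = 169.13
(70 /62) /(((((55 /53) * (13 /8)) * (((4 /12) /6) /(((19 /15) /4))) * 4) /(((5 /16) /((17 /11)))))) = 21147 /109616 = 0.19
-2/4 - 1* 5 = -11/2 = -5.50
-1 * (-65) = 65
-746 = -746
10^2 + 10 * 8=180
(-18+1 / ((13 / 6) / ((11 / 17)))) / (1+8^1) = -1304 / 663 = -1.97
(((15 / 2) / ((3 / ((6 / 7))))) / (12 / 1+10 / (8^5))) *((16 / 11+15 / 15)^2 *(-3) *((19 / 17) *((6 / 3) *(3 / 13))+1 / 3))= -100866539520 / 36803397631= -2.74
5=5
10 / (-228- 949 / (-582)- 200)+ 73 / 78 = 17660771 / 19355466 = 0.91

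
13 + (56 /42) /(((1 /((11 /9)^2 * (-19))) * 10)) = 11197 /1215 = 9.22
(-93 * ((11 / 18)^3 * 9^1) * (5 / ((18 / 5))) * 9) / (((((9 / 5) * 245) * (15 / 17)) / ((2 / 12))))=-3507185 / 3429216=-1.02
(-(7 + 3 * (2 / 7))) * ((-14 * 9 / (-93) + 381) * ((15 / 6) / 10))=-651915 / 868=-751.05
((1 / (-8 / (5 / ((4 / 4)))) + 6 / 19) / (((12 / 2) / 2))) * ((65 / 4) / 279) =-3055 / 508896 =-0.01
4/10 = 2/5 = 0.40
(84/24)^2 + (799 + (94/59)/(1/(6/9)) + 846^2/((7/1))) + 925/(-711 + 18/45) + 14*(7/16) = 3629578883365/35217336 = 103062.28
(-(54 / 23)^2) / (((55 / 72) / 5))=-209952 / 5819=-36.08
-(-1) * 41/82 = 1/2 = 0.50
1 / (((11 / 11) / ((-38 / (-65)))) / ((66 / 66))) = 38 / 65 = 0.58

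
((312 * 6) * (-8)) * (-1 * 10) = 149760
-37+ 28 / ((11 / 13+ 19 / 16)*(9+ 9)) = -137947 / 3807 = -36.24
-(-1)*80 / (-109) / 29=-80 / 3161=-0.03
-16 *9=-144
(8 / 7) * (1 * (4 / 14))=16 / 49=0.33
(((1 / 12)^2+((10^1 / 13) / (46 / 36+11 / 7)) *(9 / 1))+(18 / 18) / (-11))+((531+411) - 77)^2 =5531291604649 / 7392528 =748227.35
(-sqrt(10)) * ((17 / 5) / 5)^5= -1419857 * sqrt(10) / 9765625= -0.46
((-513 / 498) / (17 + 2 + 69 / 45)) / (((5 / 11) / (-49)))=3591 / 664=5.41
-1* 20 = -20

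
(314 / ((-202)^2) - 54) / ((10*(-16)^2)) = -1101551 / 52229120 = -0.02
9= 9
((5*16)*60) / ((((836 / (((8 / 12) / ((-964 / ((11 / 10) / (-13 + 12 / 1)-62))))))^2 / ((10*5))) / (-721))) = -7176852025 / 15222216966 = -0.47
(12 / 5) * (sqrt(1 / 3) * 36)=144 * sqrt(3) / 5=49.88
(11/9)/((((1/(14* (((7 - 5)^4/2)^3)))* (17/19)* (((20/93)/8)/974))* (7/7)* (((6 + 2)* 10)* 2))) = 2217352.63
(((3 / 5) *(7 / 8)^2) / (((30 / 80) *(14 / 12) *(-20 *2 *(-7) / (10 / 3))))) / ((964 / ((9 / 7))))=9 / 539840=0.00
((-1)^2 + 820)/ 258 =3.18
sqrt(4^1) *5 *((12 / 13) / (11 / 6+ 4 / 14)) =5040 / 1157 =4.36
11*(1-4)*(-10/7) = 330/7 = 47.14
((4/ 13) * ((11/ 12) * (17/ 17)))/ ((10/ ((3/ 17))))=11/ 2210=0.00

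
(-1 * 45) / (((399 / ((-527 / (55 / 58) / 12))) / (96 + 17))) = 1726979 / 2926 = 590.22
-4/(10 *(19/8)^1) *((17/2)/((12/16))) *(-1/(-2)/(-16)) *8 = 0.48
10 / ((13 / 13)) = 10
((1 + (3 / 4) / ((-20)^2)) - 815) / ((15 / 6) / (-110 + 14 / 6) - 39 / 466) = 98017095823 / 12873600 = 7613.81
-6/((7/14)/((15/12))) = -15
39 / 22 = 1.77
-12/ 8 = -3/ 2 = -1.50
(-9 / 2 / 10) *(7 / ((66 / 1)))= -21 / 440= -0.05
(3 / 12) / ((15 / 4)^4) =64 / 50625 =0.00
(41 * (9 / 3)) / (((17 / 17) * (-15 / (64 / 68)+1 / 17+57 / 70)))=-8.16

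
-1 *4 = -4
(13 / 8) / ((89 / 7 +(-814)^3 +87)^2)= 49 / 8771805300081917600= 0.00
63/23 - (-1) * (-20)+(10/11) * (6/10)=-16.72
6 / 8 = 3 / 4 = 0.75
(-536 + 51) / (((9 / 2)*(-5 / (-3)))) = -194 / 3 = -64.67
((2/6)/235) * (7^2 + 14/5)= 259/3525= 0.07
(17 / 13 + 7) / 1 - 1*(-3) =147 / 13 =11.31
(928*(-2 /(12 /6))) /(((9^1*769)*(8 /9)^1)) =-116 /769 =-0.15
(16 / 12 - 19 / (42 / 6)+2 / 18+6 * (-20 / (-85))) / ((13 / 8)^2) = 9728 / 180999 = 0.05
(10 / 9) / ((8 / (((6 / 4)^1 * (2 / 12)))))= 5 / 144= 0.03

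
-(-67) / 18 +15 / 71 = 5027 / 1278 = 3.93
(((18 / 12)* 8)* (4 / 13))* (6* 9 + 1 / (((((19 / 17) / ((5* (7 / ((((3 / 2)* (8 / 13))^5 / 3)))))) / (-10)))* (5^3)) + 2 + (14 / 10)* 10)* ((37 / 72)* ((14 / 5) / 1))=59985677647 / 192067200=312.32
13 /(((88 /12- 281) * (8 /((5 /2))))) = -195 /13136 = -0.01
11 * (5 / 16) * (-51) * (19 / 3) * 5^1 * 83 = -7372475 / 16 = -460779.69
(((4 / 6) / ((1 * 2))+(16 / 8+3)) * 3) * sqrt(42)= 103.69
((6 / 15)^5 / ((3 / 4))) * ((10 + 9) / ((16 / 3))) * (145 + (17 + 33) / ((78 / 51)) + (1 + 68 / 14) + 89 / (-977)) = 2479231264 / 277834375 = 8.92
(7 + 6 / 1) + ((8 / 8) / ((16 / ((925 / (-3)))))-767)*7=-263563 / 48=-5490.90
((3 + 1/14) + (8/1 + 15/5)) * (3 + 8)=2167/14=154.79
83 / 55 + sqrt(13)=5.11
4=4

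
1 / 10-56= -559 / 10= -55.90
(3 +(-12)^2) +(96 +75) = 318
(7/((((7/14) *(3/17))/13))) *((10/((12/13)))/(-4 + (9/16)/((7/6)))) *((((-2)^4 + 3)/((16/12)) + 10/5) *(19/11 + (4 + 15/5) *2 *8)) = -5869497.90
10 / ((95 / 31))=62 / 19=3.26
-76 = -76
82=82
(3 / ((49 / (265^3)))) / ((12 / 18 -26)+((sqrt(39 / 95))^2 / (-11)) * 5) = -35004704625 / 784049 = -44646.07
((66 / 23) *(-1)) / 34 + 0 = -33 / 391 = -0.08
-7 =-7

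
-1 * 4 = -4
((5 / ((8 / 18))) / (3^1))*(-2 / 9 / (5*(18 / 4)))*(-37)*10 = 370 / 27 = 13.70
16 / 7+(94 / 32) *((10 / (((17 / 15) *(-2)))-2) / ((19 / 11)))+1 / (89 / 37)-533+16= -1690976463 / 3219664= -525.20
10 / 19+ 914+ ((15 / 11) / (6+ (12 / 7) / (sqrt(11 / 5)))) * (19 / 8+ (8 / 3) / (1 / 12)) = 145570429 / 157776 -875 * sqrt(55) / 4152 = 921.08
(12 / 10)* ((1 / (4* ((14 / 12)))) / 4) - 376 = -52631 / 140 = -375.94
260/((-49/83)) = -21580/49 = -440.41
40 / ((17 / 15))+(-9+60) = 1467 / 17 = 86.29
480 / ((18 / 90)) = 2400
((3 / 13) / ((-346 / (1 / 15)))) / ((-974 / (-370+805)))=87 / 4381052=0.00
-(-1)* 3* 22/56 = 33/28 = 1.18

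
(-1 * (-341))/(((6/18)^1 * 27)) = 341/9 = 37.89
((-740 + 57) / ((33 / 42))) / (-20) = 4781 / 110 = 43.46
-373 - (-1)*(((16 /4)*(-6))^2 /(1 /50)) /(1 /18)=518027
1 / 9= 0.11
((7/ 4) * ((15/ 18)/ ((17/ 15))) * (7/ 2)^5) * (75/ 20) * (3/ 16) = 132355125/ 278528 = 475.20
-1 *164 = -164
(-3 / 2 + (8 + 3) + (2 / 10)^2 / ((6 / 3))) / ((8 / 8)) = 238 / 25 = 9.52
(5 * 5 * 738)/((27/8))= 16400/3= 5466.67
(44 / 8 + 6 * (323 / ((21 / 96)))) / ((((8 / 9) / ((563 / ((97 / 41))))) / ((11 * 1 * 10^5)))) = 1772599979081250 / 679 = 2610603798352.36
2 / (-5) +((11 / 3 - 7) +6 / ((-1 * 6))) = -71 / 15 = -4.73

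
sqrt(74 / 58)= sqrt(1073) / 29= 1.13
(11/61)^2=121/3721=0.03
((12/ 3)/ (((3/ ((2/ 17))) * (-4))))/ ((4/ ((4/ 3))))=-0.01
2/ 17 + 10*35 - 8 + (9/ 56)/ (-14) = 342.11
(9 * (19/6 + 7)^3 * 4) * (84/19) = 3177734/19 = 167249.16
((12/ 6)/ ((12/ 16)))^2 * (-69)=-1472/ 3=-490.67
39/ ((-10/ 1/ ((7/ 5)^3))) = -13377/ 1250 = -10.70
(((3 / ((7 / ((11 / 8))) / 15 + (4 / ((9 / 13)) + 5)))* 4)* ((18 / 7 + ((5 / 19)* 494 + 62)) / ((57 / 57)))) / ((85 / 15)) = 24270840 / 654857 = 37.06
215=215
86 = 86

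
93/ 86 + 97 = 8435/ 86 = 98.08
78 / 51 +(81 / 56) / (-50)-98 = -4593377 / 47600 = -96.50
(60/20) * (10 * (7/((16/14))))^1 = 735/4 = 183.75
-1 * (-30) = 30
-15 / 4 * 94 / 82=-705 / 164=-4.30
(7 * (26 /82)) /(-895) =-91 /36695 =-0.00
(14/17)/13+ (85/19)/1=19051/4199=4.54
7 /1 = 7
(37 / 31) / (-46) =-37 / 1426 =-0.03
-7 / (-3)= 7 / 3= 2.33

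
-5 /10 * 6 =-3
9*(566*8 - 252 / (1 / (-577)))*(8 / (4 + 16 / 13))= 35084088 / 17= 2063769.88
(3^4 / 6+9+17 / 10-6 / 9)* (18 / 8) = 1059 / 20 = 52.95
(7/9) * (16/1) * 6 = 224/3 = 74.67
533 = 533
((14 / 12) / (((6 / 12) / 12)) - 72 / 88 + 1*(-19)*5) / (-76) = 373 / 418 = 0.89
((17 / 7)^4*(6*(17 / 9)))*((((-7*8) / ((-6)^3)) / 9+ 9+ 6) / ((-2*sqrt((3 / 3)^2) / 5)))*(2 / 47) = -51853177640 / 82265463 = -630.32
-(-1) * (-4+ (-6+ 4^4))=246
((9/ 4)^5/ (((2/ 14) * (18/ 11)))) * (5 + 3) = 505197/ 256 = 1973.43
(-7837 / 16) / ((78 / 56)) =-54859 / 156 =-351.66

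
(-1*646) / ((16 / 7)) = -2261 / 8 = -282.62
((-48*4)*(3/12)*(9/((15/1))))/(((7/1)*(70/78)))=-5616/1225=-4.58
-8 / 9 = -0.89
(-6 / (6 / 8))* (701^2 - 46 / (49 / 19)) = -3931065.31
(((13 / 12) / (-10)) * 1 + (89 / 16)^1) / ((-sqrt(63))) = -187 * sqrt(7) / 720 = -0.69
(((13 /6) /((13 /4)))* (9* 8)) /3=16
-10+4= -6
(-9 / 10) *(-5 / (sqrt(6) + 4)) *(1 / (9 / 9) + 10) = 99 / 5 - 99 *sqrt(6) / 20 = 7.68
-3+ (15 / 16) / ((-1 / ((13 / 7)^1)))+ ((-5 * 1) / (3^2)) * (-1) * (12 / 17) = -24841 / 5712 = -4.35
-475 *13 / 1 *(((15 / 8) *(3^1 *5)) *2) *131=-182008125 / 4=-45502031.25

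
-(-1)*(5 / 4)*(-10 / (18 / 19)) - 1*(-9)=-151 / 36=-4.19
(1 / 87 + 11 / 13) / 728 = 485 / 411684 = 0.00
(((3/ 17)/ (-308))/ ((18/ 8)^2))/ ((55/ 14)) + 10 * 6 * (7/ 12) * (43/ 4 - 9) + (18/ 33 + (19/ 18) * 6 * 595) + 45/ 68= 2127582749/ 555390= 3830.79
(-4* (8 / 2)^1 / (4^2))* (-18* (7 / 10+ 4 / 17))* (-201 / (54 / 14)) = -74571 / 85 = -877.31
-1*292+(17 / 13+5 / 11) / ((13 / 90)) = -520148 / 1859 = -279.80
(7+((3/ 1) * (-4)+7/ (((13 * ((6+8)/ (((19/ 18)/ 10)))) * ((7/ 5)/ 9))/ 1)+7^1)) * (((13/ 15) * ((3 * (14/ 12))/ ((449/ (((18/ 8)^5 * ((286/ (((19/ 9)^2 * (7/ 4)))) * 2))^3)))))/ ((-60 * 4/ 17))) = -35658185030349582052180964421/ 486230227356942860288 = -73336010.44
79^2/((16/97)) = 605377/16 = 37836.06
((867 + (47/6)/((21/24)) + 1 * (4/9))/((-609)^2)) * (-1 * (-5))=276065/23365503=0.01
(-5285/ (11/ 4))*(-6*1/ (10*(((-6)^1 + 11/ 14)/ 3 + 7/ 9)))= -1598184/ 1331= -1200.74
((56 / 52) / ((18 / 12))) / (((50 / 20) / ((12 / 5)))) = 224 / 325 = 0.69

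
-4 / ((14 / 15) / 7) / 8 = -15 / 4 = -3.75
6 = 6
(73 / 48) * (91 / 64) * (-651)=-1441531 / 1024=-1407.75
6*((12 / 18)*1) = 4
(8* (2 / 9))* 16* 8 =2048 / 9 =227.56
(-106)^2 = 11236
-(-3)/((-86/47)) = -141/86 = -1.64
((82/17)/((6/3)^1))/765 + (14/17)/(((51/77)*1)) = 16211/13005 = 1.25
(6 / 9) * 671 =1342 / 3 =447.33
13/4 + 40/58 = 457/116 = 3.94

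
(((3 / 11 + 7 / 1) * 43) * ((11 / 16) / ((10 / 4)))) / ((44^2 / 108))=1161 / 242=4.80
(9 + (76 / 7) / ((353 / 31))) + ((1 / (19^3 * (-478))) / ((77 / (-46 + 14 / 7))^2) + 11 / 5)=1723056152572 / 141774946985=12.15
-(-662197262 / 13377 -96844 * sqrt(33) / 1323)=96844 * sqrt(33) / 1323 + 662197262 / 13377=49923.18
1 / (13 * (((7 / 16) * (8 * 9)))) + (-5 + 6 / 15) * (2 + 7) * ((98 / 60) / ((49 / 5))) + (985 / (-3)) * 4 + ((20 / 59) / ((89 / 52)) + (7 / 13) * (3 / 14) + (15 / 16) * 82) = -213831592909 / 172022760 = -1243.04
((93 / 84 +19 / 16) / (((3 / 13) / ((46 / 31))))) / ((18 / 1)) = 76843 / 93744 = 0.82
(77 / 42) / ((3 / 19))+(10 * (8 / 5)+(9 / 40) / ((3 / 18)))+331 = 64793 / 180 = 359.96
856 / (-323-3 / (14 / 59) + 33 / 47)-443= -98196461 / 220391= -445.56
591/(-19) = -591/19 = -31.11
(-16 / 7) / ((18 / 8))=-64 / 63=-1.02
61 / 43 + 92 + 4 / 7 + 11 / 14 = 57055 / 602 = 94.78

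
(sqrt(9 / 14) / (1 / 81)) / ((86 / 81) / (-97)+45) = 1909251 * sqrt(14) / 4948706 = 1.44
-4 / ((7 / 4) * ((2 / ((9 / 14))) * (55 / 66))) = -216 / 245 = -0.88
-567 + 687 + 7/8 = 967/8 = 120.88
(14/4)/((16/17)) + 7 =343/32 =10.72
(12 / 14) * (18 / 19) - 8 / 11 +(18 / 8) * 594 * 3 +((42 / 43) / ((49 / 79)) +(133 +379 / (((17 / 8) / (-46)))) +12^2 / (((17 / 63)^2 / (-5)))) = -72453947149 / 5194486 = -13948.24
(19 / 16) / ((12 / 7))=133 / 192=0.69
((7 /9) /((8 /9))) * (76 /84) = 19 /24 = 0.79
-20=-20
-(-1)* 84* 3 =252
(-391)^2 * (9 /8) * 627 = 862707483 /8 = 107838435.38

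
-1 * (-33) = 33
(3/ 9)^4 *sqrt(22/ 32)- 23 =-23 + sqrt(11)/ 324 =-22.99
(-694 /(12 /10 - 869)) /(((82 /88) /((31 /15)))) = 946616 /533697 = 1.77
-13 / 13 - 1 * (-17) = 16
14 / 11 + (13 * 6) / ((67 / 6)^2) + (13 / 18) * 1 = 2329139 / 888822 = 2.62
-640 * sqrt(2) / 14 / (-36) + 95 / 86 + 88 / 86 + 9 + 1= 80 * sqrt(2) / 63 + 1043 / 86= 13.92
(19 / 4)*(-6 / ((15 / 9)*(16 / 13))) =-2223 / 160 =-13.89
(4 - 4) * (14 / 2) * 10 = 0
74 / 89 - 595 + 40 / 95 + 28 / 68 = -593.34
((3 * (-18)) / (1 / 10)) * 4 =-2160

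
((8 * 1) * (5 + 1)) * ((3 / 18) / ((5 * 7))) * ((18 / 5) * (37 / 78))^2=98568 / 147875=0.67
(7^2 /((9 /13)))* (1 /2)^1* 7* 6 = 4459 /3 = 1486.33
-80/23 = -3.48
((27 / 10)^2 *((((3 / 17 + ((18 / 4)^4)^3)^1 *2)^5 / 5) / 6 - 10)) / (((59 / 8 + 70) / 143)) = 3546479723710283048053318312202187458287430697477155419783167866037 / 158327014213516104795422720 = 22399713285362556757550070000000000000000.00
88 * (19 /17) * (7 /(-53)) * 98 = -1146992 /901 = -1273.02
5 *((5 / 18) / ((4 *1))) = 25 / 72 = 0.35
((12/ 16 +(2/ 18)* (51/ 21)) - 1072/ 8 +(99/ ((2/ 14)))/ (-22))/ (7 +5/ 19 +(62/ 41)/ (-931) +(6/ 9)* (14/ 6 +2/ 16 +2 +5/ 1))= -226021397/ 18643297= -12.12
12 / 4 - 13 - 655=-665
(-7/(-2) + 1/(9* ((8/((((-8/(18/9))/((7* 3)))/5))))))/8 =3307/7560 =0.44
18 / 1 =18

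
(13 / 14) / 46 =13 / 644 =0.02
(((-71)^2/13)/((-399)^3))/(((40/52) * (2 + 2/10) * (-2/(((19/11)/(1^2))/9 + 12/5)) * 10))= 6467603/13834917142200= 0.00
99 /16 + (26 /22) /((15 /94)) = 35887 /2640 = 13.59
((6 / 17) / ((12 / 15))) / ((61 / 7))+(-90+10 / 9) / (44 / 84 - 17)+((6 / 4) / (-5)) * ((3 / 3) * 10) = 2632477 / 1076406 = 2.45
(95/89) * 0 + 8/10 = 4/5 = 0.80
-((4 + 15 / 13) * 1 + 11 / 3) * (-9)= 1032 / 13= 79.38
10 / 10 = 1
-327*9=-2943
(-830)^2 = 688900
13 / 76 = 0.17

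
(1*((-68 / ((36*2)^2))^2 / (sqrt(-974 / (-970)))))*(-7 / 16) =-2023*sqrt(236195) / 13087567872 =-0.00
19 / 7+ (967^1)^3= 6329617460 / 7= 904231065.71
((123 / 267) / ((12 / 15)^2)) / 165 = 205 / 46992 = 0.00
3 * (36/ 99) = 12/ 11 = 1.09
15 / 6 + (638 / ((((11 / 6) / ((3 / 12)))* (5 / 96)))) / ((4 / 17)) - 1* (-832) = 79337 / 10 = 7933.70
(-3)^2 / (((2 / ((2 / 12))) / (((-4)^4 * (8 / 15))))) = 512 / 5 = 102.40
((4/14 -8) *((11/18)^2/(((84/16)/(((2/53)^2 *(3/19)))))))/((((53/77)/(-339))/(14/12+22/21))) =0.13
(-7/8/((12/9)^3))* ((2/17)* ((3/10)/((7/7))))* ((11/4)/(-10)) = 6237/1740800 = 0.00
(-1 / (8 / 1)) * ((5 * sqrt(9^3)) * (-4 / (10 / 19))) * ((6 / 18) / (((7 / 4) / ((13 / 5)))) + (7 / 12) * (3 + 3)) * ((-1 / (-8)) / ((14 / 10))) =143469 / 3136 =45.75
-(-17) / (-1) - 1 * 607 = -624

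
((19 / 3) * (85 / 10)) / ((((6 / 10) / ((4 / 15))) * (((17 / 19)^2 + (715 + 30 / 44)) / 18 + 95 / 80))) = 41044256 / 70320759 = 0.58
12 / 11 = 1.09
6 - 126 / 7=-12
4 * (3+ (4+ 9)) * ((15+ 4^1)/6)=608/3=202.67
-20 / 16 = -5 / 4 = -1.25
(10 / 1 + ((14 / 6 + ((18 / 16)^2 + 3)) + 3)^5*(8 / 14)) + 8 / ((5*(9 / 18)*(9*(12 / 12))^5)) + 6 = 25843548620366116957 / 554779583447040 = 46583.45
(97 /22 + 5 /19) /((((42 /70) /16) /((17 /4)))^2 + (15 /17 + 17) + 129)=112883400 /3548738281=0.03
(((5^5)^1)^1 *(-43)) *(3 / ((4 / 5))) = -503906.25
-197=-197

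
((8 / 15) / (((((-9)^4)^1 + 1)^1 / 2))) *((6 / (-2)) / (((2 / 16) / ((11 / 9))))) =-704 / 147645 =-0.00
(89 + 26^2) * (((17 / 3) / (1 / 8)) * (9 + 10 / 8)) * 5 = 1777350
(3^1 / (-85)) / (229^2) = -3 / 4457485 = -0.00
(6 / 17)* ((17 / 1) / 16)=3 / 8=0.38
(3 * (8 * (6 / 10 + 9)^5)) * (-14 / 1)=-85614133248 / 3125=-27396522.64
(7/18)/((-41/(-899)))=6293/738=8.53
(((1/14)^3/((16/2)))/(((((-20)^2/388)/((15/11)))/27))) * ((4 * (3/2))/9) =2619/2414720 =0.00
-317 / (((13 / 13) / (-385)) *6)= 122045 / 6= 20340.83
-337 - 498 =-835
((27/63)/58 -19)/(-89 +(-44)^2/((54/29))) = -208197/10421614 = -0.02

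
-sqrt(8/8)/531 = -1/531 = -0.00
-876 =-876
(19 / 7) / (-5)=-19 / 35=-0.54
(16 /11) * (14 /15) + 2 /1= 554 /165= 3.36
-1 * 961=-961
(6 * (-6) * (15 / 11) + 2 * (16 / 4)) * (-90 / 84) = 3390 / 77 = 44.03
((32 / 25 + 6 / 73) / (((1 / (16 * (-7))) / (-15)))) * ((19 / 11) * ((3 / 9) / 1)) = 480928 / 365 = 1317.61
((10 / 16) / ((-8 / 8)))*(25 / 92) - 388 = -388.17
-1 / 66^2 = -1 / 4356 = -0.00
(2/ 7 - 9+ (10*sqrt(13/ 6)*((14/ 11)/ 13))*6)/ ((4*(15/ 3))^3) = -61/ 56000+ 7*sqrt(78)/ 57200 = -0.00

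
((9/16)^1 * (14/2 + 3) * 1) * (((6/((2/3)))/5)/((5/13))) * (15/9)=351/8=43.88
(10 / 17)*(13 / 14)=65 / 119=0.55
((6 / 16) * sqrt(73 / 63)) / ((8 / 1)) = sqrt(511) / 448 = 0.05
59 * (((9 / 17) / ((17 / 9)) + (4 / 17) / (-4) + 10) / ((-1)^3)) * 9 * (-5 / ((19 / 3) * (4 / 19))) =11764305 / 578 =20353.47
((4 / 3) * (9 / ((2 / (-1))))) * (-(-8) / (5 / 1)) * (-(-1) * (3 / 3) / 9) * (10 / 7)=-32 / 21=-1.52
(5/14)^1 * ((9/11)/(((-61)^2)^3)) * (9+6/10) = 216/3967068825797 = 0.00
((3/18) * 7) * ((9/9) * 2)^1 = 2.33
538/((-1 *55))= -9.78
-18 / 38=-9 / 19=-0.47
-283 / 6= -47.17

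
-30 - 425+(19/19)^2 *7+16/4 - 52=-496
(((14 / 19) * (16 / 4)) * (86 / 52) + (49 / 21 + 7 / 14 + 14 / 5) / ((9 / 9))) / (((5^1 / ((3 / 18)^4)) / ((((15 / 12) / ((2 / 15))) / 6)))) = 0.00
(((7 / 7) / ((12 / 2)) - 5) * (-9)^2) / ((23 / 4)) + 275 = 4759 / 23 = 206.91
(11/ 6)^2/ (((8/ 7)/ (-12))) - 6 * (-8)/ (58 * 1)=-23987/ 696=-34.46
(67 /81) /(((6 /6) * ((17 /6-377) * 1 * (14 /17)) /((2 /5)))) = -2278 /2121525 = -0.00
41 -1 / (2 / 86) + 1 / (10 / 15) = -1 / 2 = -0.50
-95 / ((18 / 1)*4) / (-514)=0.00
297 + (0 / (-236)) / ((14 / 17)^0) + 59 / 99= 29462 / 99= 297.60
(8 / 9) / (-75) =-8 / 675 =-0.01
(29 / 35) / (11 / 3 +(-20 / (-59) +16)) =5133 / 123935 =0.04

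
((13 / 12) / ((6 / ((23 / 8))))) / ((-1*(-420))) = 299 / 241920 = 0.00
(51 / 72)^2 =289 / 576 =0.50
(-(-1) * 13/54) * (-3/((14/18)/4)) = -26/7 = -3.71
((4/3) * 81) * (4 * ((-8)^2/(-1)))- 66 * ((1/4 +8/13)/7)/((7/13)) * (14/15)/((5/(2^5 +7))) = -27758.31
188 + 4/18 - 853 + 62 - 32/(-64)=-10841/18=-602.28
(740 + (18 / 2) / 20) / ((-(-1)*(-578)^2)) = 14809 / 6681680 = 0.00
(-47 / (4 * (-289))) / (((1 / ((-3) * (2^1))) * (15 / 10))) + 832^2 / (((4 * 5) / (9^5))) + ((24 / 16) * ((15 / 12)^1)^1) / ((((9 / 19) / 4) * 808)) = 14317251776771563 / 7005360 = 2043756748.66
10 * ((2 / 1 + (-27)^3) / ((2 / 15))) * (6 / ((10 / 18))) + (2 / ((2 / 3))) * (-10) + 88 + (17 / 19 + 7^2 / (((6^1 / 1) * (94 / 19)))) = -170829643955 / 10716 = -15941549.45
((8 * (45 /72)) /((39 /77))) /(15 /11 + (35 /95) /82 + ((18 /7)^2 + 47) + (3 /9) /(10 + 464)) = 7662408369 /42675873370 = 0.18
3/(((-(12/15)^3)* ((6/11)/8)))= -1375/16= -85.94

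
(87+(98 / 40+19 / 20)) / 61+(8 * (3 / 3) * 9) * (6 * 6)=2593.48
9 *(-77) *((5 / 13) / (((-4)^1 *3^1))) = 1155 / 52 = 22.21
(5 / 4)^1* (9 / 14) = 45 / 56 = 0.80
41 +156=197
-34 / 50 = -17 / 25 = -0.68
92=92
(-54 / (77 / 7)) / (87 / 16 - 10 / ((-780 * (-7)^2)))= -1651104 / 1828915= -0.90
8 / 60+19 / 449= 1183 / 6735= 0.18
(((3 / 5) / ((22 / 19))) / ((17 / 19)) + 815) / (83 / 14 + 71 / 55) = 10675931 / 94503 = 112.97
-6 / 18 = -1 / 3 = -0.33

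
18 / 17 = 1.06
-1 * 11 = -11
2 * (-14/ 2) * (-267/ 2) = 1869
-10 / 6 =-5 / 3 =-1.67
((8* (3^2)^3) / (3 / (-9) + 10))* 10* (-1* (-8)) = 1399680 / 29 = 48264.83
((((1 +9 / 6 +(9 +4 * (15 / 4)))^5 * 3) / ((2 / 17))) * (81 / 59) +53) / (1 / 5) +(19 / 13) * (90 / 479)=53787760620028945 / 23513152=2287560622.24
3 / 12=1 / 4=0.25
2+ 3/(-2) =1/2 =0.50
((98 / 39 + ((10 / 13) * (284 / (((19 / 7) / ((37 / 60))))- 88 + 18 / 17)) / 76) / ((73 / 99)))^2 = 1303914406160025 / 135676509696676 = 9.61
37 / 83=0.45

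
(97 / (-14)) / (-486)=97 / 6804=0.01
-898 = -898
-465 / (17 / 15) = -6975 / 17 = -410.29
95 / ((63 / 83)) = 7885 / 63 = 125.16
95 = 95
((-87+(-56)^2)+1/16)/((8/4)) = 48785/32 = 1524.53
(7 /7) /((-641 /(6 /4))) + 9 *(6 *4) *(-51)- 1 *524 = -14794283 /1282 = -11540.00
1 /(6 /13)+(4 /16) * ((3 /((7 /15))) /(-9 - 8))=2959 /1428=2.07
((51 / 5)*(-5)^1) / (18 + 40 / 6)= -153 / 74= -2.07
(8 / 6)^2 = 16 / 9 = 1.78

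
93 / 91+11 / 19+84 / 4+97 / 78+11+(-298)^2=88838.84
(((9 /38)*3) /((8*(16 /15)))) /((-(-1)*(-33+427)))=0.00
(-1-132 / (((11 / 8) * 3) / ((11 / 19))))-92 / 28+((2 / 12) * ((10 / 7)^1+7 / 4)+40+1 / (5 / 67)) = 496639 / 15960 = 31.12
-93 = -93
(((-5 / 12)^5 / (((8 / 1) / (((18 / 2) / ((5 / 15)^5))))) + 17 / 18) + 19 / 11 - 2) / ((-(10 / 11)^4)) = 2980916917 / 737280000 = 4.04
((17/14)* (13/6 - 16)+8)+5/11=-7709/924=-8.34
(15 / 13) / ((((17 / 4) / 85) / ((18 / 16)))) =25.96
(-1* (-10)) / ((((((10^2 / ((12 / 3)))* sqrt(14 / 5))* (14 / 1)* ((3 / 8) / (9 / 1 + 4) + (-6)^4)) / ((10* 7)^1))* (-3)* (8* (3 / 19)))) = -247* sqrt(70) / 8491581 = -0.00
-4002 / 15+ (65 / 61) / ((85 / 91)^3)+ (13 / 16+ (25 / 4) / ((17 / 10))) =-31288368967 / 119877200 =-261.00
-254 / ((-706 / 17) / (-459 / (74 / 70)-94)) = -42193337 / 13061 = -3230.48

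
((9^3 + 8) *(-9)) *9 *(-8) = 477576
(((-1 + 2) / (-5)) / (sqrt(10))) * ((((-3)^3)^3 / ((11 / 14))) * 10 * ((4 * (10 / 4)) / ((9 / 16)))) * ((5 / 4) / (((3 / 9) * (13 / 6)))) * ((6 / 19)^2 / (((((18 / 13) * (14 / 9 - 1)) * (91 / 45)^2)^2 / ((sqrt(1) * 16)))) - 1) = -386930016983520 * sqrt(10) / 2992430441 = -408891.76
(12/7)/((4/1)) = 0.43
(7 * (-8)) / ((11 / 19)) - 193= -3187 / 11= -289.73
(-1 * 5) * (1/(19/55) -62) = 5615/19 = 295.53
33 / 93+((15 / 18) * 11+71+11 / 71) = 80.68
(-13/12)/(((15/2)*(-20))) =13/1800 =0.01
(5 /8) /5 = 1 /8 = 0.12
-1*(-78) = 78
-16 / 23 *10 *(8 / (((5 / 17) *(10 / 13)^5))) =-50495848 / 71875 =-702.55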